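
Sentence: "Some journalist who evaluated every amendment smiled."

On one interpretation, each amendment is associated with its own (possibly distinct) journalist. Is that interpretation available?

The described interpretation is the *every amendment* > *some journalist* scoping.
Structurally, *every amendment* is inside the relative clause *who evaluated every amendment*.
Relative clauses block scope extraction: QR cannot target a position outside the modified NP.
So *every amendment* cannot raise to a position above *some journalist*.

No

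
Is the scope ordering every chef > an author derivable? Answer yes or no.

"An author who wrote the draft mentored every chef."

*every chef* is a matrix argument; only *an author* is modified by the relative clause *who wrote the draft*, so the RC island is irrelevant to the target quantifier.
Ordinary QR to a clause-peripheral position gives the wide-scope LF for the lower DP.

Yes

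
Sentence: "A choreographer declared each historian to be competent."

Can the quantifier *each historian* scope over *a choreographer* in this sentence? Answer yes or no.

Yes

ECM infinitives lack a CP barrier, so *each historian* can QR over the matrix subject *a choreographer*.
Clause-internal QR can adjoin the lower DP above the subject, yielding the inverse reading.
Both orderings are possible: *a choreographer* > *each historian* and *each historian* > *a choreographer*.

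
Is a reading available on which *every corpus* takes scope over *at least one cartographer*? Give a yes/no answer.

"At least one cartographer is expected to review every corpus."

Yes

*every corpus* is inside a raising infinitive, which is transparent to QR (no CP barrier), so it behaves as a matrix argument.
Ordinary QR to a clause-peripheral position gives the wide-scope LF for the lower DP.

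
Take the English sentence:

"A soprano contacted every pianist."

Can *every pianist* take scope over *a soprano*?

Yes

*a soprano* and *every pianist* are co-arguments of the matrix verb, with nothing but a clause-internal boundary between them.
No island intervenes, so both surface and inverse scope are derivable.
Both orderings are possible: *a soprano* > *every pianist* and *every pianist* > *a soprano*.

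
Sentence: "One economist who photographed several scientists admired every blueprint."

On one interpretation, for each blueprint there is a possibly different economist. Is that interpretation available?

That reading corresponds to *every blueprint* > *one economist*.
The RC *who photographed several scientists* is an island, but *every blueprint* is not inside it — it is the matrix object, a clausemate of *one economist*.
With no island boundary between them, the object can take inverse scope over the subject via ordinary QR within the clause.

Yes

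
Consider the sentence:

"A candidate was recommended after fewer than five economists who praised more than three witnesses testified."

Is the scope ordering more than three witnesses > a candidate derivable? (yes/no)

No

The DP *more than three witnesses* is contained in the relative clause *who praised more than three witnesses*, which is itself inside the adjunct *after fewer than five economists who praised more than three witnesses testified*.
Two island boundaries intervene — the relative clause and the adjunct. Either alone would block QR.
The inverse ordering *more than three witnesses* > *a candidate* is therefore underivable.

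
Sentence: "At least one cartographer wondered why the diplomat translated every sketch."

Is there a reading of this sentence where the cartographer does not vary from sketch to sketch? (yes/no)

The paraphrase describes the scope ordering *at least one cartographer* > *every sketch*.
Nothing needs to raise for *at least one cartographer* > *every sketch*, so no island constraint is at stake.

Yes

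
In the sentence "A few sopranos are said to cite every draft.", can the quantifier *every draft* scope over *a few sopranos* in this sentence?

Yes

Raising constructions are monoclausal for scope purposes; *every draft* is not separated from *a few sopranos* by any island.
QR within a single clause is free, so the lower quantifier may take scope over the higher one.
So *every draft* > *a few sopranos* is among the available readings.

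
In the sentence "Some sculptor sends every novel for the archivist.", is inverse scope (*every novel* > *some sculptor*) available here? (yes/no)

*every novel* and *some sculptor* are in the same minimal clause.
Clause-internal QR can adjoin the lower DP above the subject, yielding the inverse reading.

Yes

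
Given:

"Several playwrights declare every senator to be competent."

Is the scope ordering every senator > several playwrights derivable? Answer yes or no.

ECM infinitives lack a CP barrier, so *every senator* can QR over the matrix subject *several playwrights*.
Nothing blocks QR of the lower DP to a position above the higher one, so inverse scope is available.

Yes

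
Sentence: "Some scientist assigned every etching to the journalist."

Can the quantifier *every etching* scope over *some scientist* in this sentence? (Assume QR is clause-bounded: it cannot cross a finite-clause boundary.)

*some scientist* and *every etching* are co-arguments of the matrix verb, with nothing but a clause-internal boundary between them.
Clause-internal QR can adjoin the lower DP above the subject, yielding the inverse reading.
So *every etching* > *some scientist* is among the available readings.

Yes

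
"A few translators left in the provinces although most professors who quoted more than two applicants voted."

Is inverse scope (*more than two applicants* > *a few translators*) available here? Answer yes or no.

*more than two applicants* occurs within the relative clause *who quoted more than two applicants*, which is itself inside the adjunct *although most professors who quoted more than two applicants voted*.
Both the relative clause and the enclosing adjunct are scope islands; QR cannot cross either.
So the wide-scope reading for *more than two applicants* is blocked.

No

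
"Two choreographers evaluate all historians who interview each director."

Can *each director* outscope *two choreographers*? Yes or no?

The DP *each director* is contained in the relative clause *who interview each director* modifying *all historians*.
Quantifiers inside a relative clause are trapped there; the RC boundary blocks QR.
So the wide-scope reading for *each director* is blocked.

No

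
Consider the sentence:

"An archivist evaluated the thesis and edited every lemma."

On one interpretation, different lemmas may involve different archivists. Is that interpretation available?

No

The described interpretation is the *every lemma* > *an archivist* scoping.
*every lemma* is embedded in one conjunct of the coordinate structure (*edited every lemma*).
QR out of a conjunct would have to apply non-ATB, which the CSC forbids.
So *every lemma* cannot raise high enough to outscope *an archivist*; only the surface ordering *an archivist* > *every lemma* is available.
(Only the surface reading survives: one fixed archivist with respect to all the relevant lemmas.)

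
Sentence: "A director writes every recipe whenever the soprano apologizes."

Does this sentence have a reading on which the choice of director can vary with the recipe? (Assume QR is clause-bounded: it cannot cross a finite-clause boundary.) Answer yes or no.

Yes

The paraphrase describes the scope ordering *every recipe* > *a director*.
*every recipe* is a matrix argument; the adjunct is an island but the target quantifier is outside it.
Clause-internal QR can adjoin the lower DP above the subject, yielding the inverse reading.
Both orderings are possible: *a director* > *every recipe* and *every recipe* > *a director*.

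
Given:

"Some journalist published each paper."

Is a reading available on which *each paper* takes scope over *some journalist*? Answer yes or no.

*each paper* and *some journalist* are in the same minimal clause.
Since no island is crossed, the inverse ordering is licensed alongside surface scope.

Yes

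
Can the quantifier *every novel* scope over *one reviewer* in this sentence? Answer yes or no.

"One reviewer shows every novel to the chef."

*every novel* and *one reviewer* are in the same minimal clause.
Ordinary QR to a clause-peripheral position gives the wide-scope LF for the lower DP.

Yes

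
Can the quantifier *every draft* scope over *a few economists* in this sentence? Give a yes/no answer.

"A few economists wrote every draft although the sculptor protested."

The adjunct island is irrelevant here — *every draft* and *a few economists* are both in the matrix clause.
Clause-internal QR can adjoin the lower DP above the subject, yielding the inverse reading.
So *every draft* > *a few economists* is among the available readings.

Yes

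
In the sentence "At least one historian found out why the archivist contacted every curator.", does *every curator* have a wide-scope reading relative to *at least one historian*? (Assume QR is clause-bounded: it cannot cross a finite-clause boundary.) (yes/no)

The target quantifier *every curator* is part of the embedded question *why the archivist contacted every curator*.
The wh-island constraint blocks QR out of an embedded interrogative.
*every curator* is confined to the island and cannot take scope over *at least one historian*.
(Only the surface reading survives: one fixed historian with respect to all the relevant curators.)

No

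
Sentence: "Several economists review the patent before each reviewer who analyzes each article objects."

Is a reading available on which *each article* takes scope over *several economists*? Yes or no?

*each article* occurs within the relative clause *who analyzes each article*, which is itself inside the adjunct *before each reviewer who analyzes each article objects*.
Two island boundaries intervene — the relative clause and the adjunct. Either alone would block QR.
Hence only narrow scope for *each article* (under *several economists*) survives.

No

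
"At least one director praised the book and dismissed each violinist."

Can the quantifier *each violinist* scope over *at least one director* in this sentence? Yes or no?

No

*each violinist* sits inside one conjunct of the coordinate structure (*dismissed each violinist*).
The Coordinate Structure Constraint blocks movement (including QR) out of a single conjunct.
*each violinist* > *at least one director* would require crossing that boundary, which is illicit.
(Only the surface reading survives: one fixed director with respect to all the relevant violinists.)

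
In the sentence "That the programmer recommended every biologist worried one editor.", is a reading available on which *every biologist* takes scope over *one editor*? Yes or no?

No

Structurally, *every biologist* is inside the sentential subject *that the programmer recommended every biologist*.
Clausal subjects are scope islands; QR from inside the subject into the matrix is barred.
So the wide-scope reading for *every biologist* is blocked.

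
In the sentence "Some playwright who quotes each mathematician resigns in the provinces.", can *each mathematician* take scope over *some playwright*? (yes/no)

*each mathematician* occurs within the relative clause *who quotes each mathematician*.
The relative clause forms an island for QR, so the quantifier is confined to the head noun's restrictor.
There is no licit LF on which *each mathematician* c-commands *some playwright*.

No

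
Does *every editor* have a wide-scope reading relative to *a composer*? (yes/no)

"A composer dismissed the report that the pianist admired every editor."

No

*every editor* occurs within the complex NP *the report that the pianist admired every editor*.
The Complex NP Constraint bars QR out of the complement clause of a noun.
*every editor* > *a composer* would require crossing that boundary, which is illicit.
(Only the surface reading survives: one fixed composer with respect to all the relevant editors.)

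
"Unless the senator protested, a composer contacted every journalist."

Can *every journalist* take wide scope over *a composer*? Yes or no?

Neither queried DP is inside the adjunct, so the adjunct-island constraint does not apply.
Ordinary QR to a clause-peripheral position gives the wide-scope LF for the lower DP.
So *every journalist* > *a composer* is among the available readings.

Yes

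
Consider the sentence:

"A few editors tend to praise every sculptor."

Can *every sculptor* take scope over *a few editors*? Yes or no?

*every sculptor* is inside a raising infinitive, which is transparent to QR (no CP barrier), so it behaves as a matrix argument.
With no island boundary between them, the object can take inverse scope over the subject via ordinary QR within the clause.
Both orderings are possible: *a few editors* > *every sculptor* and *every sculptor* > *a few editors*.

Yes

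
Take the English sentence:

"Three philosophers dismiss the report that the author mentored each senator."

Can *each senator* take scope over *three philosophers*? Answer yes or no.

*each senator* is embedded in the complex NP *the report that the author mentored each senator*.
The complex NP is opaque for QR — the quantifier is frozen inside the noun's complement.
*each senator* > *three philosophers* would require crossing that boundary, which is illicit.

No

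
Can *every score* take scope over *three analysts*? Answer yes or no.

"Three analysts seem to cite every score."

Yes

Infinitival complements of raising predicates do not block QR; *every score* and *three analysts* are effectively clausemates.
No island intervenes, so both surface and inverse scope are derivable.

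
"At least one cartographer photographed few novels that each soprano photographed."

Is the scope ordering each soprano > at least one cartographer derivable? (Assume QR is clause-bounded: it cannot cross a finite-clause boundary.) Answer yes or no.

The DP *each soprano* is contained in the relative clause *that each soprano photographed* modifying *few novels*.
Relative clauses block scope extraction: QR cannot target a position outside the modified NP.
There is no licit LF on which *each soprano* c-commands *at least one cartographer*.
(Only the surface reading survives: one fixed cartographer with respect to all the relevant sopranos.)

No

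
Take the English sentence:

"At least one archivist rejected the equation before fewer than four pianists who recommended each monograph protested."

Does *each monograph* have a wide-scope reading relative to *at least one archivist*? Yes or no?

The target quantifier *each monograph* is part of the relative clause *who recommended each monograph*, which is itself inside the adjunct *before fewer than four pianists who recommended each monograph protested*.
The quantifier would have to escape first the RC and then the adjunct — two independent island violations.
*each monograph* is confined to the island and cannot take scope over *at least one archivist*.

No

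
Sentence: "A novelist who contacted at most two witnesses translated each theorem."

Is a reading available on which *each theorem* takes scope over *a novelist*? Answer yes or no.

*each theorem* sits in the matrix clause, not in the relative clause on *a novelist*.
Since no island is crossed, the inverse ordering is licensed alongside surface scope.
Both orderings are possible: *a novelist* > *each theorem* and *each theorem* > *a novelist*.

Yes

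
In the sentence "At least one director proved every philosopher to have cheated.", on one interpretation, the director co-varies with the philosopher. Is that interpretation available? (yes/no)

The paraphrase describes the scope ordering *every philosopher* > *at least one director*.
*every philosopher* is the subject of an ECM infinitive — the infinitival complement of an ECM verb is not a scope island, so *every philosopher* can raise into the matrix clause.
No island intervenes, so both surface and inverse scope are derivable.
Both orderings are possible: *at least one director* > *every philosopher* and *every philosopher* > *at least one director*.

Yes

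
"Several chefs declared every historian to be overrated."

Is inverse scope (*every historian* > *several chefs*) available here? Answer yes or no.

Yes

The ECM infinitive is scope-transparent — *every historian* is free to raise above *several chefs*.
QR within a single clause is free, so the lower quantifier may take scope over the higher one.
The sentence is scopally ambiguous between *several chefs* > *every historian* and *every historian* > *several chefs*.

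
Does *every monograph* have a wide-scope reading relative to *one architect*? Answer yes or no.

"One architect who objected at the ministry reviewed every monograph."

Yes

The relative clause *who objected at the ministry* modifies *one architect*, but *every monograph* is not inside that relative clause — it is an argument of the matrix verb.
No island intervenes, so both surface and inverse scope are derivable.
The sentence is scopally ambiguous between *one architect* > *every monograph* and *every monograph* > *one architect*.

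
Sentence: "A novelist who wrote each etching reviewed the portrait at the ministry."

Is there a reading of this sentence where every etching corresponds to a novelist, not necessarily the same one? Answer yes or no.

No

The paraphrase describes the scope ordering *each etching* > *a novelist*.
*each etching* occurs within the relative clause *who wrote each etching*.
The relative clause forms an island for QR, so the quantifier is confined to the head noun's restrictor.
Hence only narrow scope for *each etching* (under *a novelist*) survives.
(Only the surface reading survives: one fixed novelist with respect to all the relevant etchings.)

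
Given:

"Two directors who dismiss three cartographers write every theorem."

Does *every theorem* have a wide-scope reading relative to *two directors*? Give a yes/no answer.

Yes

The RC *who dismiss three cartographers* is an island, but *every theorem* is not inside it — it is the matrix object, a clausemate of *two directors*.
No island intervenes, so both surface and inverse scope are derivable.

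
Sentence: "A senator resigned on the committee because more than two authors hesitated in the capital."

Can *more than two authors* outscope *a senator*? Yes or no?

No

The DP *more than two authors* is contained in the adjunct clause *because more than two authors hesitated in the capital*.
The adjunct-island constraint bars QR out of an adverbial clause.
There is no licit LF on which *more than two authors* c-commands *a senator*.
(Only the surface reading survives: one fixed senator with respect to all the relevant authors.)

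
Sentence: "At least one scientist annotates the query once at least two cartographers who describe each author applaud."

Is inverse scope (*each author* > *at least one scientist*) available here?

The DP *each author* is contained in the relative clause *who describe each author*, which is itself inside the adjunct *once at least two cartographers who describe each author applaud*.
Even if one barrier were somehow void, the other would still block QR.
So *each author* cannot raise high enough to outscope *at least one scientist*; only the surface ordering *at least one scientist* > *each author* is available.

No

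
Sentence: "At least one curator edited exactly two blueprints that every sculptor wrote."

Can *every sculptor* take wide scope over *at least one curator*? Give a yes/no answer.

The target quantifier *every sculptor* is part of the relative clause *that every sculptor wrote* modifying *exactly two blueprints*.
Relative clauses are scope islands: a quantifier cannot QR out of a relative clause to take scope in the matrix clause.
So *every sculptor* cannot raise high enough to outscope *at least one curator*; only the surface ordering *at least one curator* > *every sculptor* is available.

No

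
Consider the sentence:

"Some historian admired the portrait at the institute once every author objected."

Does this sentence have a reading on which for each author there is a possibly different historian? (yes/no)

No

This is the *every author* > *some historian* reading.
Structurally, *every author* is inside the adjunct clause *once every author objected*.
Scope out of an adjunct clause is unavailable: QR respects the adjunct-island constraint.
There is no licit LF on which *every author* c-commands *some historian*.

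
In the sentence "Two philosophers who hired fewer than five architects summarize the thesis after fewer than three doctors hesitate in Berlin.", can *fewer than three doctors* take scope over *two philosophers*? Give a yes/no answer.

No

The target quantifier *fewer than three doctors* is part of the adjunct clause *after fewer than three doctors hesitate in Berlin*.
Since the clause is an adjunct (not a complement), the Adjunct Condition blocks QR across its edge.
The inverse ordering *fewer than three doctors* > *two philosophers* is therefore underivable.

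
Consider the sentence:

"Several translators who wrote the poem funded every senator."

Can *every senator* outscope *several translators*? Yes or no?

Yes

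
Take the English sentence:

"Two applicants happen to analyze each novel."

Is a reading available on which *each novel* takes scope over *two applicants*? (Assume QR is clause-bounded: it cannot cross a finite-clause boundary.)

Yes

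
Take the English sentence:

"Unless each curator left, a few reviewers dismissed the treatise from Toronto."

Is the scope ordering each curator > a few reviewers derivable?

No

*each curator* is embedded in the adjunct clause *unless each curator left*.
The adjunct-island constraint bars QR out of an adverbial clause.
The ordering *each curator* > *a few reviewers* is therefore underivable.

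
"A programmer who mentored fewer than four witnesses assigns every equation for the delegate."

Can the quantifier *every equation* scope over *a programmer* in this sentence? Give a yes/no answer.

*every equation* sits in the matrix clause, not in the relative clause on *a programmer*.
With no island boundary between them, the object can take inverse scope over the subject via ordinary QR within the clause.

Yes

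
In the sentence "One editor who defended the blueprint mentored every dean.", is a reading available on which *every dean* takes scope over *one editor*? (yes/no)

The RC *who defended the blueprint* is an island, but *every dean* is not inside it — it is the matrix object, a clausemate of *one editor*.
Ordinary QR to a clause-peripheral position gives the wide-scope LF for the lower DP.

Yes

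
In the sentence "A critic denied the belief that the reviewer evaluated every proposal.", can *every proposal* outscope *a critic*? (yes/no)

No

The DP *every proposal* is contained in the complex NP *the belief that the reviewer evaluated every proposal*.
The complex NP is opaque for QR — the quantifier is frozen inside the noun's complement.
The inverse ordering *every proposal* > *a critic* is therefore underivable.
(Only the surface reading survives: one fixed critic with respect to all the relevant proposals.)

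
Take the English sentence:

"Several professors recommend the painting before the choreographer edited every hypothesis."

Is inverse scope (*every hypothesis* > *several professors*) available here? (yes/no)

No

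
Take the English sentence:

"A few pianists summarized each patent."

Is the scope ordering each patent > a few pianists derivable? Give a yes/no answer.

Both DPs are arguments of the same predicate; there is no clause or island boundary between them.
QR within a single clause is free, so the lower quantifier may take scope over the higher one.
The sentence is scopally ambiguous between *a few pianists* > *each patent* and *each patent* > *a few pianists*.

Yes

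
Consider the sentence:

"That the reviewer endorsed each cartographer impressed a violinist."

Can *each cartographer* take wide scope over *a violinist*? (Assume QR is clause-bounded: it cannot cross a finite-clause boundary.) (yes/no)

The DP *each cartographer* is contained in the sentential subject *that the reviewer endorsed each cartographer*.
Clausal subjects are scope islands; QR from inside the subject into the matrix is barred.
*each cartographer* > *a violinist* would require crossing that boundary, which is illicit.

No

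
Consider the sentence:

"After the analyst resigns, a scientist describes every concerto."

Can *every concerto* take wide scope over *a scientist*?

Yes

The adjunct island is irrelevant here — *every concerto* and *a scientist* are both in the matrix clause.
Since no island is crossed, the inverse ordering is licensed alongside surface scope.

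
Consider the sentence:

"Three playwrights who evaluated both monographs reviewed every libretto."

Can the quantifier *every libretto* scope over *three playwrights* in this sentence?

Yes

*every libretto* is a matrix argument; only *three playwrights* is modified by the relative clause *who evaluated both monographs*, so the RC island is irrelevant to the target quantifier.
Clause-internal QR can adjoin the lower DP above the subject, yielding the inverse reading.
Both orderings are possible: *three playwrights* > *every libretto* and *every libretto* > *three playwrights*.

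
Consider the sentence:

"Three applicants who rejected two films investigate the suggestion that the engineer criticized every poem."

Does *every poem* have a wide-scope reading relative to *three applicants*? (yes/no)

The DP *every poem* is contained in the complex NP *the suggestion that the engineer criticized every poem*.
Noun-complement clauses are scope islands (the Complex NP Constraint): a quantifier inside one cannot scope into the matrix.
The inverse ordering *every poem* > *three applicants* is therefore underivable.

No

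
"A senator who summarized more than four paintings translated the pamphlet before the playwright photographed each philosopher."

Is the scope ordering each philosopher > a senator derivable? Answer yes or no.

No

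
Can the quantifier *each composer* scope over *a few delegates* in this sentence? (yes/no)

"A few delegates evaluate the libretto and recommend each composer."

No

The DP *each composer* is contained in one conjunct of the coordinate structure (*recommend each composer*).
QR out of a conjunct would have to apply non-ATB, which the CSC forbids.
Hence only narrow scope for *each composer* (under *a few delegates*) survives.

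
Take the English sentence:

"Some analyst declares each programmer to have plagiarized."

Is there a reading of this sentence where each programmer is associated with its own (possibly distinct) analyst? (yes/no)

Yes

The described interpretation is the *each programmer* > *some analyst* scoping.
The ECM infinitive is scope-transparent — *each programmer* is free to raise above *some analyst*.
QR within a single clause is free, so the lower quantifier may take scope over the higher one.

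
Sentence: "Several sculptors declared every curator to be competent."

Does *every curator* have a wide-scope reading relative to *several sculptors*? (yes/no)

Yes

This is an ECM construction: *every curator* is the infinitival subject, Case-marked by the matrix verb, and the infinitive is transparent for QR.
Clause-internal QR can adjoin the lower DP above the subject, yielding the inverse reading.
The sentence is scopally ambiguous between *several sculptors* > *every curator* and *every curator* > *several sculptors*.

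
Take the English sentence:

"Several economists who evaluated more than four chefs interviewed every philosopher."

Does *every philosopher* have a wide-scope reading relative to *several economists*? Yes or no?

Yes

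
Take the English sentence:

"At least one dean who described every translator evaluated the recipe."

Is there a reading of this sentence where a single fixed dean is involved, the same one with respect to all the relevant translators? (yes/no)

That reading corresponds to *at least one dean* > *every translator*.
That is the surface-scope ordering, which is always one of the available readings — island constraints only ever restrict inverse scope.

Yes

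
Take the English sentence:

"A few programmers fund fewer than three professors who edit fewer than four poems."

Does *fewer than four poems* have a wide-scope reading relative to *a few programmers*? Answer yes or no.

No

*fewer than four poems* is embedded in the relative clause *who edit fewer than four poems* modifying *fewer than three professors*.
Relative clauses are scope islands: a quantifier cannot QR out of a relative clause to take scope in the matrix clause.
Hence only narrow scope for *fewer than four poems* (under *a few programmers*) survives.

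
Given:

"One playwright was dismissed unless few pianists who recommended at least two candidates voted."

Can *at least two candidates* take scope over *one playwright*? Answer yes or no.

The target quantifier *at least two candidates* is part of the relative clause *who recommended at least two candidates*, which is itself inside the adjunct *unless few pianists who recommended at least two candidates voted*.
Two island boundaries intervene — the relative clause and the adjunct. Either alone would block QR.
The inverse ordering *at least two candidates* > *one playwright* is therefore underivable.

No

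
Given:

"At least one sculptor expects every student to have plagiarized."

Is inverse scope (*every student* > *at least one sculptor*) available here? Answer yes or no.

*every student* is the subject of an ECM infinitive — the infinitival complement of an ECM verb is not a scope island, so *every student* can raise into the matrix clause.
QR within a single clause is free, so the lower quantifier may take scope over the higher one.
Both orderings are possible: *at least one sculptor* > *every student* and *every student* > *at least one sculptor*.

Yes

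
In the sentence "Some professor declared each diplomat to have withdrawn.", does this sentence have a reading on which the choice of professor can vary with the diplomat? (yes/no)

Yes

The described interpretation is the *each diplomat* > *some professor* scoping.
ECM infinitives lack a CP barrier, so *each diplomat* can QR over the matrix subject *some professor*.
Clause-internal QR can adjoin the lower DP above the subject, yielding the inverse reading.
The sentence is scopally ambiguous between *some professor* > *each diplomat* and *each diplomat* > *some professor*.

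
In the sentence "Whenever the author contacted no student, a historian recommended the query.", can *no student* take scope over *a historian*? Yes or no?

*no student* sits inside the adjunct clause *whenever the author contacted no student*.
Since the clause is an adjunct (not a complement), the Adjunct Condition blocks QR across its edge.
*no student* is confined to the island and cannot take scope over *a historian*.

No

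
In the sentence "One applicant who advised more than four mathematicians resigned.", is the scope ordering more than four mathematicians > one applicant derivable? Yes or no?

*more than four mathematicians* sits inside the relative clause *who advised more than four mathematicians*.
A relative clause is a scope island — quantifier raising cannot cross its boundary.
So *more than four mathematicians* cannot raise high enough to outscope *one applicant*; only the surface ordering *one applicant* > *more than four mathematicians* is available.

No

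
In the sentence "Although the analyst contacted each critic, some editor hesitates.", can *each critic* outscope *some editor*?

The target quantifier *each critic* is part of the adjunct clause *although the analyst contacted each critic*.
Adjuncts are opaque for quantifier raising; a quantifier in an adjunct stays inside it.
*each critic* is confined to the island and cannot take scope over *some editor*.

No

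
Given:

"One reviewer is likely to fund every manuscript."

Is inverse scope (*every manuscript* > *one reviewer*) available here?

Yes

Infinitival complements of raising predicates do not block QR; *every manuscript* and *one reviewer* are effectively clausemates.
Ordinary QR to a clause-peripheral position gives the wide-scope LF for the lower DP.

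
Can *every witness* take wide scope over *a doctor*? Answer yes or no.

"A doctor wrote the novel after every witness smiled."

No

*every witness* sits inside the adjunct clause *after every witness smiled*.
Adjunct clauses are scope islands: a quantifier inside an adjunct cannot raise into the matrix clause.
There is no licit LF on which *every witness* c-commands *a doctor*.
(Only the surface reading survives: one fixed doctor with respect to all the relevant witnesses.)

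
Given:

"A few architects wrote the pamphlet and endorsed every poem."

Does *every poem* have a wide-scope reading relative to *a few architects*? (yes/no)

No

The target quantifier *every poem* is part of one conjunct of the coordinate structure (*endorsed every poem*).
Asymmetric QR out of one conjunct violates the Coordinate Structure Constraint.
*every poem* is confined to the island and cannot take scope over *a few architects*.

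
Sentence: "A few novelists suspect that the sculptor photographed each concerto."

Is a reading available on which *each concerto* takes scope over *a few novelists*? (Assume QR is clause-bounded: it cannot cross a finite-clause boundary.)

Structurally, *each concerto* is inside the finite complement clause *that the sculptor photographed each concerto*.
Given the clause-boundedness assumption, QR cannot cross the finite CP into the matrix.
*each concerto* is confined to the island and cannot take scope over *a few novelists*.

No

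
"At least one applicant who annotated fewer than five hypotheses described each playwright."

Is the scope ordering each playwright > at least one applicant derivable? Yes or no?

Yes

The relative clause *who annotated fewer than five hypotheses* modifies *at least one applicant*, but *each playwright* is not inside that relative clause — it is an argument of the matrix verb.
Nothing blocks QR of the lower DP to a position above the higher one, so inverse scope is available.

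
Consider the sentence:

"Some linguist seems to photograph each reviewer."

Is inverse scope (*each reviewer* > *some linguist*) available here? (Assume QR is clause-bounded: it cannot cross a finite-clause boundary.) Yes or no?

Yes

*each reviewer* is the object of the infinitival complement of a raising predicate; raising infinitives are transparent for QR, so the two DPs are in effect clausemates.
Nothing blocks QR of the lower DP to a position above the higher one, so inverse scope is available.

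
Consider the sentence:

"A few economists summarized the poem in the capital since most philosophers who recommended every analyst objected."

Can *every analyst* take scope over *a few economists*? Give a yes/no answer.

*every analyst* is embedded in the relative clause *who recommended every analyst*, which is itself inside the adjunct *since most philosophers who recommended every analyst objected*.
The quantifier would have to escape first the RC and then the adjunct — two independent island violations.
There is no licit LF on which *every analyst* c-commands *a few economists*.

No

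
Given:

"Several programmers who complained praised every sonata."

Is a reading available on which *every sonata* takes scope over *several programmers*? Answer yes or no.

Yes

Although the sentence contains a relative clause (*who complained*), *every sonata* is outside it, in the matrix VP.
Ordinary QR to a clause-peripheral position gives the wide-scope LF for the lower DP.
Both orderings are possible: *several programmers* > *every sonata* and *every sonata* > *several programmers*.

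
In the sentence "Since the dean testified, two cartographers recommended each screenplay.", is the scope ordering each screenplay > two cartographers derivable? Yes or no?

Yes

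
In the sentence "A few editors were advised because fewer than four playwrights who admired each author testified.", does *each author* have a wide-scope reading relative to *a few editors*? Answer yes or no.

No

*each author* is embedded in the relative clause *who admired each author*, which is itself inside the adjunct *because fewer than four playwrights who admired each author testified*.
The quantifier would have to escape first the RC and then the adjunct — two independent island violations.
So *each author* cannot raise to a position above *a few editors*.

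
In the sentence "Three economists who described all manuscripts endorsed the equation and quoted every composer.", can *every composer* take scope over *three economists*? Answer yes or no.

No

Structurally, *every composer* is inside one conjunct of the coordinate structure (*quoted every composer*).
Coordinate structures are islands for non-across-the-board movement, QR included.
Hence only narrow scope for *every composer* (under *three economists*) survives.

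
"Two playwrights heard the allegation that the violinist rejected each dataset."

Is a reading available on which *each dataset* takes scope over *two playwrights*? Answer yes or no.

The DP *each dataset* is contained in the complex NP *the allegation that the violinist rejected each dataset*.
Noun-complement clauses are scope islands (the Complex NP Constraint): a quantifier inside one cannot scope into the matrix.
There is no licit LF on which *each dataset* c-commands *two playwrights*.

No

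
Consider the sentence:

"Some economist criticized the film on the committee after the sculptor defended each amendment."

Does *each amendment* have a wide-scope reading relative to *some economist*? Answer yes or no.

*each amendment* is embedded in the adjunct clause *after the sculptor defended each amendment*.
Since the clause is an adjunct (not a complement), the Adjunct Condition blocks QR across its edge.
*each amendment* is confined to the island and cannot take scope over *some economist*.

No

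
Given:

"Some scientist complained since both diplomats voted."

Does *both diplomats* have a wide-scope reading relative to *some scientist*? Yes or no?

No

*both diplomats* is embedded in the adjunct clause *since both diplomats voted*.
Adjuncts are opaque for quantifier raising; a quantifier in an adjunct stays inside it.
So *both diplomats* cannot raise high enough to outscope *some scientist*; only the surface ordering *some scientist* > *both diplomats* is available.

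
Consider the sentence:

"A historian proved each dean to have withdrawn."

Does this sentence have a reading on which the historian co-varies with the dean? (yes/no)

That reading corresponds to *each dean* > *a historian*.
ECM infinitives lack a CP barrier, so *each dean* can QR over the matrix subject *a historian*.
Since no island is crossed, the inverse ordering is licensed alongside surface scope.

Yes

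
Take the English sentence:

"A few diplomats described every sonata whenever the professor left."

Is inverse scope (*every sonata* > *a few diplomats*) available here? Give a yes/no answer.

Yes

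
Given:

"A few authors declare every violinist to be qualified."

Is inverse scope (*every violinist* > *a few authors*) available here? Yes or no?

Yes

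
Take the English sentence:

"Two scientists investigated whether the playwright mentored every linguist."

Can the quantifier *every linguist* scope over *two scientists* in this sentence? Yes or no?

Structurally, *every linguist* is inside the embedded question *whether the playwright mentored every linguist*.
Embedded questions are wh-islands: a quantifier inside an indirect question cannot QR into the matrix clause.
*every linguist* > *two scientists* would require crossing that boundary, which is illicit.

No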